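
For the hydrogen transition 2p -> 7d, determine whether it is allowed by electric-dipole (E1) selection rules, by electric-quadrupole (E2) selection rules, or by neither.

Δl = 2 − 1 = +1; l_i + l_f = 3.
E1 (Δl = ±1): satisfied.
E2 (Δl = 0,±2, l_i+l_f ≥ 2): not satisfied.

E1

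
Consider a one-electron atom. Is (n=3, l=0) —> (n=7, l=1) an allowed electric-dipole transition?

Initial l = 0, final l = 1, so Δl = +1. E1 requires Δl = ±1: ok.
All E1 selection rules are satisfied.

allowed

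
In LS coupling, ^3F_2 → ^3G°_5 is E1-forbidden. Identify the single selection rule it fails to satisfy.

ΔL = 0, ±1 (not L=0↔0): L: 3 → 4, ΔL = +1 — satisfied.
ΔS = 0: S: 1 → 1 — satisfied.
ΔJ = 0, ±1 (not J=0↔0): J: 2 → 5, ΔJ = +3 — violated.
Parity must change: even → odd — satisfied.

the ΔJ = 0, ±1 rule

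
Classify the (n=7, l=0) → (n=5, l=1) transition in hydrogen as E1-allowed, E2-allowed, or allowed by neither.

Δl = 1 − 0 = +1; l_i + l_f = 1.
E1 (Δl = ±1): satisfied.
E2 (Δl = 0,±2, l_i+l_f ≥ 2): not satisfied.

E1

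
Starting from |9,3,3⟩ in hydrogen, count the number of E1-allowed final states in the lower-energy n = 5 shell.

4

E1 requires Δl = ±1, so l_f ∈ {2, 4}; with 0 ≤ l_f ≤ n_f−1 = 4, the allowed l_f values are {2, 4}.
For l_f = 2: m_f ∈ {m_i−1, m_i, m_i+1} ∩ [−2, 2] = {2} → 1 state.
For l_f = 4: m_f ∈ {m_i−1, m_i, m_i+1} ∩ [−4, 4] = {2, 3, 4} → 3 states.
Total: 4.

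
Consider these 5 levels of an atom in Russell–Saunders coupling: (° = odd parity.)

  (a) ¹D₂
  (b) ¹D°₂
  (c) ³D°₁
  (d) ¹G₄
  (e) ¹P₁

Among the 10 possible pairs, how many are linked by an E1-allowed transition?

2

(a)–(b): allowed.
(a)–(c): forbidden (ΔS).
(a)–(d): forbidden (parity, ΔL, ΔJ).
(a)–(e): forbidden (parity).
(b)–(c): forbidden (parity, ΔS).
(b)–(d): forbidden (ΔL, ΔJ).
(b)–(e): allowed.
(c)–(d): forbidden (ΔS, ΔL, ΔJ).
(c)–(e): forbidden (ΔS).
(d)–(e): forbidden (parity, ΔL, ΔJ).
Allowed pairs: 2 of 10.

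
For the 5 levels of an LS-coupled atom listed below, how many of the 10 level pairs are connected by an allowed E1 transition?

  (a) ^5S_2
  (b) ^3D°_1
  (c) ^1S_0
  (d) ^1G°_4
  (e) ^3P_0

1

(a)–(b): forbidden (ΔS, ΔL).
(a)–(c): forbidden (parity, ΔS, ΔL, ΔJ).
(a)–(d): forbidden (ΔS, ΔL, ΔJ).
(a)–(e): forbidden (parity, ΔS, ΔJ).
(b)–(c): forbidden (ΔS, ΔL).
(b)–(d): forbidden (parity, ΔS, ΔL, ΔJ).
(b)–(e): allowed.
(c)–(d): forbidden (ΔL, ΔJ).
(c)–(e): forbidden (parity, ΔS, ΔJ).
(d)–(e): forbidden (ΔS, ΔL, ΔJ).
Allowed pairs: 1 of 10.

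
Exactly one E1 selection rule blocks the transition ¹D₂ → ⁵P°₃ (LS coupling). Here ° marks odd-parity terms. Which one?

the ΔS = 0 rule

Parity must change: even → odd — passes.
ΔS = 0: S: 0 → 2 — fails.
ΔL = 0, ±1 (not L=0↔0): L: 2 → 1, ΔL = -1 — passes.
ΔJ = 0, ±1 (not J=0↔0): J: 2 → 3, ΔJ = +1 — passes.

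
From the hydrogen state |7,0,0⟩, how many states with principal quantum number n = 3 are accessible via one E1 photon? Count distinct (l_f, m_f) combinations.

3

E1 requires Δl = ±1, so l_f ∈ {-1, 1}; with 0 ≤ l_f ≤ n_f−1 = 2, the allowed l_f values are {1}.
For l_f = 1: m_f ∈ {m_i−1, m_i, m_i+1} ∩ [−1, 1] = {-1, 0, 1} → 3 states.
Total: 3.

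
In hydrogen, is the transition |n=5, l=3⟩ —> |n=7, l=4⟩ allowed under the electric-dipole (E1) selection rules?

allowed

Δl = 4 − 3 = +1; the E1 rule Δl = ±1 is satisfied.
All E1 selection rules are satisfied.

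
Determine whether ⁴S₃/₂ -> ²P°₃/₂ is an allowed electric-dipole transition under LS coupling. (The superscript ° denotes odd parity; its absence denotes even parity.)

forbidden

Initial level: S=3/2, L=0, J=3/2, parity even. Final level: S=1/2, L=1, J=3/2, parity odd.
Parity must change: even → odd — passes.
ΔS = 0: S: 3/2 → 1/2 — fails.
ΔL = 0, ±1 (not L=0↔0): L: 0 → 1, ΔL = +1 — passes.
ΔJ = 0, ±1 (not J=0↔0): J: 3/2 → 3/2, ΔJ = +0 — passes.
Rule(s) violated: ΔS.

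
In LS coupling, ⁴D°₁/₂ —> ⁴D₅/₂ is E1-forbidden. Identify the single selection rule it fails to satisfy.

Parity must change: odd → even — ✓.
ΔS = 0: S: 3/2 → 3/2 — ✓.
ΔL = 0, ±1 (not L=0↔0): L: 2 → 2, ΔL = +0 — ✓.
ΔJ = 0, ±1 (not J=0↔0): J: 1/2 → 5/2, ΔJ = +2 — ✗.

the ΔJ = 0, ±1 rule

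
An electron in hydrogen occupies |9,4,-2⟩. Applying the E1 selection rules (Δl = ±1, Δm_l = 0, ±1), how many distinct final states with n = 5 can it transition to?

E1 requires Δl = ±1, so l_f ∈ {3, 5}; with 0 ≤ l_f ≤ n_f−1 = 4, the allowed l_f values are {3}.
For l_f = 3: m_f ∈ {m_i−1, m_i, m_i+1} ∩ [−3, 3] = {-3, -2, -1} → 3 states.
Total: 3.

3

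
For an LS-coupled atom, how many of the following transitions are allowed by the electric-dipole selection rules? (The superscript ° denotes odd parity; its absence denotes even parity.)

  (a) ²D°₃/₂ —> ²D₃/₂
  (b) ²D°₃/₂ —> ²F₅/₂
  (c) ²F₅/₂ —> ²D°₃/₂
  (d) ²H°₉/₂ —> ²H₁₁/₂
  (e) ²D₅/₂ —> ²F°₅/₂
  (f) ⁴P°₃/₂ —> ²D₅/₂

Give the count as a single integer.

5

(a) allowed
(b) allowed
(c) allowed
(d) allowed
(e) allowed
(f) forbidden (ΔS fails)
Total allowed: 5 of 6.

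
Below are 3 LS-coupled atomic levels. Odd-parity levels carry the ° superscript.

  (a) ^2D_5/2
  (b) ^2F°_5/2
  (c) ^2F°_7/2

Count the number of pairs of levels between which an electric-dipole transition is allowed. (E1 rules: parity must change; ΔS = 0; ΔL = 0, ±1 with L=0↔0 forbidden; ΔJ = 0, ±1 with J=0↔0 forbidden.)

2

(a)–(b): allowed.
(a)–(c): allowed.
(b)–(c): forbidden (parity).
Allowed pairs: 2 of 3.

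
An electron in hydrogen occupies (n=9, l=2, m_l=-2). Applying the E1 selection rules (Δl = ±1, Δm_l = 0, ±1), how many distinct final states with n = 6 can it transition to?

4

E1 requires Δl = ±1, so l_f ∈ {1, 3}; with 0 ≤ l_f ≤ n_f−1 = 5, the allowed l_f values are {1, 3}.
For l_f = 1: m_f ∈ {m_i−1, m_i, m_i+1} ∩ [−1, 1] = {-1} → 1 state.
For l_f = 3: m_f ∈ {m_i−1, m_i, m_i+1} ∩ [−3, 3] = {-3, -2, -1} → 3 states.
Total: 4.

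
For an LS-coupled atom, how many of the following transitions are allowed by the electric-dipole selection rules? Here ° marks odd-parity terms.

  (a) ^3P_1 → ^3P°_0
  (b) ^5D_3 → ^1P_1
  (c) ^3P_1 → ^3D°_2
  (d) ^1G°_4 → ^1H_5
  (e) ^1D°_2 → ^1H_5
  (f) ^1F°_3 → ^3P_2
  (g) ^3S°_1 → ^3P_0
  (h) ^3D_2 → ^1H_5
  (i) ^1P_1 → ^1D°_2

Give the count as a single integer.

(a) allowed
(b) forbidden (parity, ΔS, ΔJ fail)
(c) allowed
(d) allowed
(e) forbidden (ΔL, ΔJ fail)
(f) forbidden (ΔS, ΔL fail)
(g) allowed
(h) forbidden (parity, ΔS, ΔL, ΔJ fail)
(i) allowed
Total allowed: 5 of 9.

5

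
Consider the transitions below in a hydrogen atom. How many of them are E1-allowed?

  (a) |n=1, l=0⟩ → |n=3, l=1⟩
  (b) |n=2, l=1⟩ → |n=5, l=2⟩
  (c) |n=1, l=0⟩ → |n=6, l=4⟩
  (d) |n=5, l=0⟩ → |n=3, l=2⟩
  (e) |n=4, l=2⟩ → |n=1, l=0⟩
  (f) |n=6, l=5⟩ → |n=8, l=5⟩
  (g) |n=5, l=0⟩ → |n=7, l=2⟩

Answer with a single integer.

(a) allowed
(b) allowed
(c) forbidden — Δl = +4 (E1 requires Δl = ±1)
(d) forbidden — Δl = +2 (E1 requires Δl = ±1)
(e) forbidden — Δl = -2 (E1 requires Δl = ±1)
(f) forbidden — Δl = +0 (E1 requires Δl = ±1)
(g) forbidden — Δl = +2 (E1 requires Δl = ±1)
Total allowed: 2 of 7.

2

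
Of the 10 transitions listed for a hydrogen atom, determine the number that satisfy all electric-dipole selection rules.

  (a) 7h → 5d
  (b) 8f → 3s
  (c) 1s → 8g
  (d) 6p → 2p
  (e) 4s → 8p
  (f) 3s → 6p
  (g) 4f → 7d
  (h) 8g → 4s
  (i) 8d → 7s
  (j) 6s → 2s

(a) forbidden — Δl = -3 (E1 requires Δl = ±1)
(b) forbidden — Δl = -3 (E1 requires Δl = ±1)
(c) forbidden — Δl = +4 (E1 requires Δl = ±1)
(d) forbidden — Δl = +0 (E1 requires Δl = ±1)
(e) allowed
(f) allowed
(g) allowed
(h) forbidden — Δl = -4 (E1 requires Δl = ±1)
(i) forbidden — Δl = -2 (E1 requires Δl = ±1)
(j) forbidden — Δl = +0 (E1 requires Δl = ±1)
Total allowed: 3 of 10.

3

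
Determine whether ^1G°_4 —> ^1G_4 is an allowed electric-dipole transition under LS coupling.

Parity must change: odd → even — ✓.
ΔS = 0: S: 0 → 0 — ✓.
ΔL = 0, ±1 (not L=0↔0): L: 4 → 4, ΔL = +0 — ✓.
ΔJ = 0, ±1 (not J=0↔0): J: 4 → 4, ΔJ = +0 — ✓.
All four E1 rules are satisfied.

allowed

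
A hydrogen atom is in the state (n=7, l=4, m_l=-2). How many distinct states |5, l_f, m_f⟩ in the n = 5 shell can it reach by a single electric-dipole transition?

3

E1 requires Δl = ±1, so l_f ∈ {3, 5}; with 0 ≤ l_f ≤ n_f−1 = 4, the allowed l_f values are {3}.
For l_f = 3: m_f ∈ {m_i−1, m_i, m_i+1} ∩ [−3, 3] = {-3, -2, -1} → 3 states.
Total: 3.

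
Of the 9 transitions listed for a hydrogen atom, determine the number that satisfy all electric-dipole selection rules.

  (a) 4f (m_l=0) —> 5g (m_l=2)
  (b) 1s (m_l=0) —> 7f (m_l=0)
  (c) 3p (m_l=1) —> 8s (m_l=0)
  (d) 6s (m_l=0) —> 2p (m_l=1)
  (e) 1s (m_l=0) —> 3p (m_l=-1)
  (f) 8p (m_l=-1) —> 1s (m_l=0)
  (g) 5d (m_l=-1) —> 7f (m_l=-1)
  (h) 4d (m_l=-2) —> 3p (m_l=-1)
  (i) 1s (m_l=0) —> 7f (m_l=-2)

6

(a) forbidden — Δm_l = +2 (E1 requires Δm_l = 0, ±1)
(b) forbidden — Δl = +3 (E1 requires Δl = ±1)
(c) allowed
(d) allowed
(e) allowed
(f) allowed
(g) allowed
(h) allowed
(i) forbidden — Δl = +3 (E1 requires Δl = ±1); Δm_l = -2 (E1 requires Δm_l = 0, ±1)
Total allowed: 6 of 9.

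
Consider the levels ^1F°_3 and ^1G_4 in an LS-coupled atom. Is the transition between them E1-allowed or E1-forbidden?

Initial level: S=0, L=3, J=3, parity odd. Final level: S=0, L=4, J=4, parity even.
Parity must change: odd → even — ok.
ΔS = 0: S: 0 → 0 — ok.
ΔL = 0, ±1 (not L=0↔0): L: 3 → 4, ΔL = +1 — ok.
ΔJ = 0, ±1 (not J=0↔0): J: 3 → 4, ΔJ = +1 — ok.
All four E1 rules are satisfied.

allowed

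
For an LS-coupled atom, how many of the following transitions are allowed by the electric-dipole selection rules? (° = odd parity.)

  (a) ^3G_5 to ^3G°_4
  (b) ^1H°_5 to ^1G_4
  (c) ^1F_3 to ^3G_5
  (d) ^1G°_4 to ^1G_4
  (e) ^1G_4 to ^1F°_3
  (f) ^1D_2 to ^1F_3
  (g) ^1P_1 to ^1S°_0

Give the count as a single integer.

5

(a) allowed
(b) allowed
(c) forbidden (parity, ΔS, ΔJ fail)
(d) allowed
(e) allowed
(f) forbidden (parity fails)
(g) allowed
Total allowed: 5 of 7.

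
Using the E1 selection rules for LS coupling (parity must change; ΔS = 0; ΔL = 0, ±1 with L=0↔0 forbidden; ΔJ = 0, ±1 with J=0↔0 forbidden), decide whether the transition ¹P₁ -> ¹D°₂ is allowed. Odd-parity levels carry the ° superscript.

Initial level: S=0, L=1, J=1, parity even. Final level: S=0, L=2, J=2, parity odd.
Parity must change: even → odd — passes.
ΔS = 0: S: 0 → 0 — passes.
ΔJ = 0, ±1 (not J=0↔0): J: 1 → 2, ΔJ = +1 — passes.
ΔL = 0, ±1 (not L=0↔0): L: 1 → 2, ΔL = +1 — passes.
All four E1 rules are satisfied.

allowed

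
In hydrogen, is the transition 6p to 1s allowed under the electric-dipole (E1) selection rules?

allowed

Δl = 0 − 1 = -1; the E1 rule Δl = ±1 is ok.
All E1 selection rules are satisfied.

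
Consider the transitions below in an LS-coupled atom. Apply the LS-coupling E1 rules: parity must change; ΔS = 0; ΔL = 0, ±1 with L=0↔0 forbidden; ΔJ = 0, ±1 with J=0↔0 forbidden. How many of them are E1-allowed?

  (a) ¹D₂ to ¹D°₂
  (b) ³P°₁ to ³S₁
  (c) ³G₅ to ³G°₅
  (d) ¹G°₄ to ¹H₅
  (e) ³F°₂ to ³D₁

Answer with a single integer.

5

(a) allowed
(b) allowed
(c) allowed
(d) allowed
(e) allowed
Total allowed: 5 of 5.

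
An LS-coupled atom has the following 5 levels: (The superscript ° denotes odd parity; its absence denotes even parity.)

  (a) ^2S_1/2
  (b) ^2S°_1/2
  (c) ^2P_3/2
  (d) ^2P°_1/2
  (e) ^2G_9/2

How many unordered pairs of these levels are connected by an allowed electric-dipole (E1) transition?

(a)–(b): forbidden (ΔL).
(a)–(c): forbidden (parity).
(a)–(d): allowed.
(a)–(e): forbidden (parity, ΔL, ΔJ).
(b)–(c): allowed.
(b)–(d): forbidden (parity).
(b)–(e): forbidden (ΔL, ΔJ).
(c)–(d): allowed.
(c)–(e): forbidden (parity, ΔL, ΔJ).
(d)–(e): forbidden (ΔL, ΔJ).
Allowed pairs: 3 of 10.

3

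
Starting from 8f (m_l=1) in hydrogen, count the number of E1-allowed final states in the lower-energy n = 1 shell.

E1 requires l_f ∈ {2, 4}, but neither lies in [0, 0], so no final state is reachable.
Total: 0.

0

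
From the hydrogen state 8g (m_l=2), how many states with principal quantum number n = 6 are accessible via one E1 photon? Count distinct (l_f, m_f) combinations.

E1 requires Δl = ±1, so l_f ∈ {3, 5}; with 0 ≤ l_f ≤ n_f−1 = 5, the allowed l_f values are {3, 5}.
For l_f = 3: m_f ∈ {m_i−1, m_i, m_i+1} ∩ [−3, 3] = {1, 2, 3} → 3 states.
For l_f = 5: m_f ∈ {m_i−1, m_i, m_i+1} ∩ [−5, 5] = {1, 2, 3} → 3 states.
Total: 6.

6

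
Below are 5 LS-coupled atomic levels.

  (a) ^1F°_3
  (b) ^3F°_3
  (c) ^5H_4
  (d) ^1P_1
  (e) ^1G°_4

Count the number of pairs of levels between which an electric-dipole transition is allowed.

(a)–(b): forbidden (parity, ΔS).
(a)–(c): forbidden (ΔS, ΔL).
(a)–(d): forbidden (ΔL, ΔJ).
(a)–(e): forbidden (parity).
(b)–(c): forbidden (ΔS, ΔL).
(b)–(d): forbidden (ΔS, ΔL, ΔJ).
(b)–(e): forbidden (parity, ΔS).
(c)–(d): forbidden (parity, ΔS, ΔL, ΔJ).
(c)–(e): forbidden (ΔS).
(d)–(e): forbidden (ΔL, ΔJ).
Allowed pairs: 0 of 10.

0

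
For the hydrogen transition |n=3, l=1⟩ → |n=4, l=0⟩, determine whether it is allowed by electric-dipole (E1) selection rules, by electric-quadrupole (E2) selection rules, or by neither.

Δl = 0 − 1 = -1; l_i + l_f = 1.
E1 (Δl = ±1): satisfied.
E2 (Δl = 0,±2, l_i+l_f ≥ 2): not satisfied.

E1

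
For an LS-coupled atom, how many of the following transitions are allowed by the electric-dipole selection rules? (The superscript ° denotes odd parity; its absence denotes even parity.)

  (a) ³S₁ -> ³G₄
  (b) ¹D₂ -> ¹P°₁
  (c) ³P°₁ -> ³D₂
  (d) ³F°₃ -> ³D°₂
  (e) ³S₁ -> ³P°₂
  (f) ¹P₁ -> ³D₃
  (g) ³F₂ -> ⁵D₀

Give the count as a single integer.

3

(a) forbidden (parity, ΔL, ΔJ fail)
(b) allowed
(c) allowed
(d) forbidden (parity fails)
(e) allowed
(f) forbidden (parity, ΔS, ΔJ fail)
(g) forbidden (parity, ΔS, ΔJ fail)
Total allowed: 3 of 7.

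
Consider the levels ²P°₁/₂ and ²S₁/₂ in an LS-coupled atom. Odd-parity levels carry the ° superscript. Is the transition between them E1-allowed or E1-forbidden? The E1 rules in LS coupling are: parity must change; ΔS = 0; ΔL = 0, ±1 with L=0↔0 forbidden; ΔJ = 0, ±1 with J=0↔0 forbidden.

allowed

Reading off the term symbols: S 1/2→1/2, L 1→0, J 1/2→1/2, parity odd→even.
ΔJ = 0, ±1 (not J=0↔0): J: 1/2 → 1/2, ΔJ = +0 — ok.
ΔS = 0: S: 1/2 → 1/2 — ok.
ΔL = 0, ±1 (not L=0↔0): L: 1 → 0, ΔL = -1 — ok.
Parity must change: odd → even — ok.
All four E1 rules are satisfied.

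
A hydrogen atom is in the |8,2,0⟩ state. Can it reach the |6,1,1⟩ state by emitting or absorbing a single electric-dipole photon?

allowed

l: 2 → 1 (Δl = -1). Δl = ±1 ok.
Δm_l = 1 − (0) = +1. E1 requires Δm_l = 0, ±1: ok.
All E1 selection rules are satisfied.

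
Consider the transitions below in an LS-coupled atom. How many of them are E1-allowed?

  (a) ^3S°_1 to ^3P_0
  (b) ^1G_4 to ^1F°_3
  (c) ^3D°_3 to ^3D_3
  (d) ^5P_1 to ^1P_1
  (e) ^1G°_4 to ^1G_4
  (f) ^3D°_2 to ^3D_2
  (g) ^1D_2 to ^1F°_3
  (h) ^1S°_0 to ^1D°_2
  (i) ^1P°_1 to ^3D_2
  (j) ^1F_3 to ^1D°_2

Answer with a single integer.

7

(a) allowed
(b) allowed
(c) allowed
(d) forbidden (parity, ΔS fail)
(e) allowed
(f) allowed
(g) allowed
(h) forbidden (parity, ΔL, ΔJ fail)
(i) forbidden (ΔS fails)
(j) allowed
Total allowed: 7 of 10.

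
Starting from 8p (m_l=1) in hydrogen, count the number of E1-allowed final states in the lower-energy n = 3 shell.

E1 requires Δl = ±1, so l_f ∈ {0, 2}; with 0 ≤ l_f ≤ n_f−1 = 2, the allowed l_f values are {0, 2}.
For l_f = 0: m_f ∈ {m_i−1, m_i, m_i+1} ∩ [−0, 0] = {0} → 1 state.
For l_f = 2: m_f ∈ {m_i−1, m_i, m_i+1} ∩ [−2, 2] = {0, 1, 2} → 3 states.
Total: 4.

4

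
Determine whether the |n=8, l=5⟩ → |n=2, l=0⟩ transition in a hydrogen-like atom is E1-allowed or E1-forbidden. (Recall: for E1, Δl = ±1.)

Δl = 0 − 5 = -5; the E1 rule Δl = ±1 is violated.
The transition is electric-dipole forbidden.

forbidden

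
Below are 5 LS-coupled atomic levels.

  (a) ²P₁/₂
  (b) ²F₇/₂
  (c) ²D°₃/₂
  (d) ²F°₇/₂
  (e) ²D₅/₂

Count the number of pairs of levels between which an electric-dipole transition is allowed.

(a)–(b): forbidden (parity, ΔL, ΔJ).
(a)–(c): allowed.
(a)–(d): forbidden (ΔL, ΔJ).
(a)–(e): forbidden (parity, ΔJ).
(b)–(c): forbidden (ΔJ).
(b)–(d): allowed.
(b)–(e): forbidden (parity).
(c)–(d): forbidden (parity, ΔJ).
(c)–(e): allowed.
(d)–(e): allowed.
Allowed pairs: 4 of 10.

4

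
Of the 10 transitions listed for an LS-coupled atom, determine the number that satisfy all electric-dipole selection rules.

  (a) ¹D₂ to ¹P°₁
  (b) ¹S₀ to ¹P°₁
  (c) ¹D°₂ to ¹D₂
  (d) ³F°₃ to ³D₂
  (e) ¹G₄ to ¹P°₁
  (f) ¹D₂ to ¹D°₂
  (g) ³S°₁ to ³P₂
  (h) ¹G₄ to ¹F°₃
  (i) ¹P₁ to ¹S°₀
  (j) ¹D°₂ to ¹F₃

9

(a) allowed
(b) allowed
(c) allowed
(d) allowed
(e) forbidden (ΔL, ΔJ fail)
(f) allowed
(g) allowed
(h) allowed
(i) allowed
(j) allowed
Total allowed: 9 of 10.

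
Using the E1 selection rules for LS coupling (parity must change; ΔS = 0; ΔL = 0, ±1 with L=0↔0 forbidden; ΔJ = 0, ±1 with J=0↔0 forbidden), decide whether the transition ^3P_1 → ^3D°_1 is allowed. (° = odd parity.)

allowed

Initial level: S=1, L=1, J=1, parity even. Final level: S=1, L=2, J=1, parity odd.
Parity must change: even → odd — ok.
ΔL = 0, ±1 (not L=0↔0): L: 1 → 2, ΔL = +1 — ok.
ΔJ = 0, ±1 (not J=0↔0): J: 1 → 1, ΔJ = +0 — ok.
ΔS = 0: S: 1 → 1 — ok.
All four E1 rules are satisfied.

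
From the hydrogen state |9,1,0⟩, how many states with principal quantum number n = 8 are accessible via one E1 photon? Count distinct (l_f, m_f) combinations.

E1 requires Δl = ±1, so l_f ∈ {0, 2}; with 0 ≤ l_f ≤ n_f−1 = 7, the allowed l_f values are {0, 2}.
For l_f = 0: m_f ∈ {m_i−1, m_i, m_i+1} ∩ [−0, 0] = {0} → 1 state.
For l_f = 2: m_f ∈ {m_i−1, m_i, m_i+1} ∩ [−2, 2] = {-1, 0, 1} → 3 states.
Total: 4.

4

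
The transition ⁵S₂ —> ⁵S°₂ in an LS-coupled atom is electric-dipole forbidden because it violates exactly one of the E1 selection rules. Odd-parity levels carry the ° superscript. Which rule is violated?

the L=0 ↔ L=0 exclusion

Parity must change: even → odd — satisfied.
ΔL = 0, ±1 (not L=0↔0): L: 0 → 0, ΔL = +0 — violated.
ΔJ = 0, ±1 (not J=0↔0): J: 2 → 2, ΔJ = +0 — satisfied.
ΔS = 0: S: 2 → 2 — satisfied.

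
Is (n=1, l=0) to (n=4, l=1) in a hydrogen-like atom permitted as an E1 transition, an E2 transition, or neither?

E1

Δl = 1 − 0 = +1; l_i + l_f = 1.
E1 (Δl = ±1): satisfied.
E2 (Δl = 0,±2, l_i+l_f ≥ 2): not satisfied.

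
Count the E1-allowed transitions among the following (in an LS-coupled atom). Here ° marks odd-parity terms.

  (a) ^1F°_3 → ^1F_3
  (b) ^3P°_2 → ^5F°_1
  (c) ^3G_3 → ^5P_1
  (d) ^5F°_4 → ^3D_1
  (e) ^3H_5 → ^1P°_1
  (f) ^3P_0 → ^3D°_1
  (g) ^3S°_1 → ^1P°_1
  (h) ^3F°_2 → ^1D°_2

2

(a) allowed
(b) forbidden (parity, ΔS, ΔL fail)
(c) forbidden (parity, ΔS, ΔL, ΔJ fail)
(d) forbidden (ΔS, ΔJ fail)
(e) forbidden (ΔS, ΔL, ΔJ fail)
(f) allowed
(g) forbidden (parity, ΔS fail)
(h) forbidden (parity, ΔS fail)
Total allowed: 2 of 8.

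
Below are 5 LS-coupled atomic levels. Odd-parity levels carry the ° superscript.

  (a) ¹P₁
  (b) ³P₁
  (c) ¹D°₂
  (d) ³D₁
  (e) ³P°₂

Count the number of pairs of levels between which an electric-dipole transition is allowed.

(a)–(b): forbidden (parity, ΔS).
(a)–(c): allowed.
(a)–(d): forbidden (parity, ΔS).
(a)–(e): forbidden (ΔS).
(b)–(c): forbidden (ΔS).
(b)–(d): forbidden (parity).
(b)–(e): allowed.
(c)–(d): forbidden (ΔS).
(c)–(e): forbidden (parity, ΔS).
(d)–(e): allowed.
Allowed pairs: 3 of 10.

3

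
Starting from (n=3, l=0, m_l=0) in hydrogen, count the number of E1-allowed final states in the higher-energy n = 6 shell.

3

E1 requires Δl = ±1, so l_f ∈ {-1, 1}; with 0 ≤ l_f ≤ n_f−1 = 5, the allowed l_f values are {1}.
For l_f = 1: m_f ∈ {m_i−1, m_i, m_i+1} ∩ [−1, 1] = {-1, 0, 1} → 3 states.
Total: 3.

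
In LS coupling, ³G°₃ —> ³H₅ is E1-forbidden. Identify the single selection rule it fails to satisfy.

the ΔJ = 0, ±1 rule

Parity must change: odd → even — satisfied.
ΔS = 0: S: 1 → 1 — satisfied.
ΔL = 0, ±1 (not L=0↔0): L: 4 → 5, ΔL = +1 — satisfied.
ΔJ = 0, ±1 (not J=0↔0): J: 3 → 5, ΔJ = +2 — violated.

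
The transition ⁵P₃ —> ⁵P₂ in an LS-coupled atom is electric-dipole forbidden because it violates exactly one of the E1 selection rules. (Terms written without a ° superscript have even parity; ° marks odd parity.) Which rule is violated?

Reading off the term symbols: S 2→2, L 1→1, J 3→2, parity even→even.
ΔS = 0: S: 2 → 2 — ✓.
Parity must change: even → even — ✗.
ΔJ = 0, ±1 (not J=0↔0): J: 3 → 2, ΔJ = -1 — ✓.
ΔL = 0, ±1 (not L=0↔0): L: 1 → 1, ΔL = +0 — ✓.

parity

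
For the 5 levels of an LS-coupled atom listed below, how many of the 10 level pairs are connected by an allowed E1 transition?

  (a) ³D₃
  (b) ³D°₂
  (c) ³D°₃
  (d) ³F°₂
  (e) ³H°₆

(a)–(b): allowed.
(a)–(c): allowed.
(a)–(d): allowed.
(a)–(e): forbidden (ΔL, ΔJ).
(b)–(c): forbidden (parity).
(b)–(d): forbidden (parity).
(b)–(e): forbidden (parity, ΔL, ΔJ).
(c)–(d): forbidden (parity).
(c)–(e): forbidden (parity, ΔL, ΔJ).
(d)–(e): forbidden (parity, ΔL, ΔJ).
Allowed pairs: 3 of 10.

3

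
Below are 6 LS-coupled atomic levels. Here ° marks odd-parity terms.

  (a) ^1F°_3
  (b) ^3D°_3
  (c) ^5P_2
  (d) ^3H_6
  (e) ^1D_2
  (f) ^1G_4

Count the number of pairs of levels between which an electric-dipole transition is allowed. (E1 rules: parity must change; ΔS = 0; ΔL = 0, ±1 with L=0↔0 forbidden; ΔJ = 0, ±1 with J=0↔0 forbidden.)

2

(a)–(b): forbidden (parity, ΔS).
(a)–(c): forbidden (ΔS, ΔL).
(a)–(d): forbidden (ΔS, ΔL, ΔJ).
(a)–(e): allowed.
(a)–(f): allowed.
(b)–(c): forbidden (ΔS).
(b)–(d): forbidden (ΔL, ΔJ).
(b)–(e): forbidden (ΔS).
(b)–(f): forbidden (ΔS, ΔL).
(c)–(d): forbidden (parity, ΔS, ΔL, ΔJ).
(c)–(e): forbidden (parity, ΔS).
(c)–(f): forbidden (parity, ΔS, ΔL, ΔJ).
(d)–(e): forbidden (parity, ΔS, ΔL, ΔJ).
(d)–(f): forbidden (parity, ΔS, ΔJ).
(e)–(f): forbidden (parity, ΔL, ΔJ).
Allowed pairs: 2 of 15.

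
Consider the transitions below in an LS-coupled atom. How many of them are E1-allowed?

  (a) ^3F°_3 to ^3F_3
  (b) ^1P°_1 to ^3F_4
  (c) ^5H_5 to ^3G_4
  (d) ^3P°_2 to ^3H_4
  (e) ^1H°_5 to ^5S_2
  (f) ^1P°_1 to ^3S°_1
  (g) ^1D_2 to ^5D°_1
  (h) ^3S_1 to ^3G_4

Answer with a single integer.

1

(a) allowed
(b) forbidden (ΔS, ΔL, ΔJ fail)
(c) forbidden (parity, ΔS fail)
(d) forbidden (ΔL, ΔJ fail)
(e) forbidden (ΔS, ΔL, ΔJ fail)
(f) forbidden (parity, ΔS fail)
(g) forbidden (ΔS fails)
(h) forbidden (parity, ΔL, ΔJ fail)
Total allowed: 1 of 8.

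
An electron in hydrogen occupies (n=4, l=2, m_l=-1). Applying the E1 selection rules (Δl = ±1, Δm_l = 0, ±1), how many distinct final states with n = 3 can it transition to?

E1 requires Δl = ±1, so l_f ∈ {1, 3}; with 0 ≤ l_f ≤ n_f−1 = 2, the allowed l_f values are {1}.
For l_f = 1: m_f ∈ {m_i−1, m_i, m_i+1} ∩ [−1, 1] = {-1, 0} → 2 states.
Total: 2.

2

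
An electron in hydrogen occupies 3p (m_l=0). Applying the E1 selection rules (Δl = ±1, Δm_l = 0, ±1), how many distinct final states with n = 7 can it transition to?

E1 requires Δl = ±1, so l_f ∈ {0, 2}; with 0 ≤ l_f ≤ n_f−1 = 6, the allowed l_f values are {0, 2}.
For l_f = 0: m_f ∈ {m_i−1, m_i, m_i+1} ∩ [−0, 0] = {0} → 1 state.
For l_f = 2: m_f ∈ {m_i−1, m_i, m_i+1} ∩ [−2, 2] = {-1, 0, 1} → 3 states.
Total: 4.

4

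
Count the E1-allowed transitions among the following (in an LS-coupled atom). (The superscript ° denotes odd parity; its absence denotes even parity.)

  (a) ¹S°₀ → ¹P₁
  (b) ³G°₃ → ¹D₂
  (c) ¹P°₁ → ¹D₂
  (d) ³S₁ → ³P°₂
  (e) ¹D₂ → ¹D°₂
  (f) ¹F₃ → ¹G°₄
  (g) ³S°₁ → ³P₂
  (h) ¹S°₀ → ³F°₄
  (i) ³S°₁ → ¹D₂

(a) allowed
(b) forbidden (ΔS, ΔL fail)
(c) allowed
(d) allowed
(e) allowed
(f) allowed
(g) allowed
(h) forbidden (parity, ΔS, ΔL, ΔJ fail)
(i) forbidden (ΔS, ΔL fail)
Total allowed: 6 of 9.

6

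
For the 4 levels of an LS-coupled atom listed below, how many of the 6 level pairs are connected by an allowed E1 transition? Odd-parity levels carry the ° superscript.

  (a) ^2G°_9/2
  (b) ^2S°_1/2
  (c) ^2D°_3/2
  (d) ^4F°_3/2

0

(a)–(b): forbidden (parity, ΔL, ΔJ).
(a)–(c): forbidden (parity, ΔL, ΔJ).
(a)–(d): forbidden (parity, ΔS, ΔJ).
(b)–(c): forbidden (parity, ΔL).
(b)–(d): forbidden (parity, ΔS, ΔL).
(c)–(d): forbidden (parity, ΔS).
Allowed pairs: 0 of 6.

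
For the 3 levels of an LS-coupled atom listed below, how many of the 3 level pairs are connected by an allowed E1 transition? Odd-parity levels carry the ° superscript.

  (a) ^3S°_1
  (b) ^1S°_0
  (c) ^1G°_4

0

(a)–(b): forbidden (parity, ΔS, ΔL).
(a)–(c): forbidden (parity, ΔS, ΔL, ΔJ).
(b)–(c): forbidden (parity, ΔL, ΔJ).
Allowed pairs: 0 of 3.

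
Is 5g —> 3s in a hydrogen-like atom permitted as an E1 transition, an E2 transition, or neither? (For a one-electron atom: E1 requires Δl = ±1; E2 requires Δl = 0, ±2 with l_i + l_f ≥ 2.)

neither

Δl = 0 − 4 = -4; l_i + l_f = 4.
E1 (Δl = ±1): not satisfied.
E2 (Δl = 0,±2, l_i+l_f ≥ 2): not satisfied.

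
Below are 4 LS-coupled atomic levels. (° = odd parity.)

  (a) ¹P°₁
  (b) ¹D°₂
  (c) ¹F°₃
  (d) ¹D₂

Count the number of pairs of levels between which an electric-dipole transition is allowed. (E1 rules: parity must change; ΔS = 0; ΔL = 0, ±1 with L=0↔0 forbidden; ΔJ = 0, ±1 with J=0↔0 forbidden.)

(a)–(b): forbidden (parity).
(a)–(c): forbidden (parity, ΔL, ΔJ).
(a)–(d): allowed.
(b)–(c): forbidden (parity).
(b)–(d): allowed.
(c)–(d): allowed.
Allowed pairs: 3 of 6.

3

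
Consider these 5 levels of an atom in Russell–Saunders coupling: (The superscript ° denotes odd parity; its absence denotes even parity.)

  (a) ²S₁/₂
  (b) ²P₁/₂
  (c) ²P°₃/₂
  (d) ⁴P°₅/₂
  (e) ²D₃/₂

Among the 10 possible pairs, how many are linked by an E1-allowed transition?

3

(a)–(b): forbidden (parity).
(a)–(c): allowed.
(a)–(d): forbidden (ΔS, ΔJ).
(a)–(e): forbidden (parity, ΔL).
(b)–(c): allowed.
(b)–(d): forbidden (ΔS, ΔJ).
(b)–(e): forbidden (parity).
(c)–(d): forbidden (parity, ΔS).
(c)–(e): allowed.
(d)–(e): forbidden (ΔS).
Allowed pairs: 3 of 10.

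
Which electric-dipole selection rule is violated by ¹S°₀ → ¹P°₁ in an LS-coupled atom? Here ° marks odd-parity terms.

Parity must change: odd → odd — ✗.
ΔS = 0: S: 0 → 0 — ✓.
ΔL = 0, ±1 (not L=0↔0): L: 0 → 1, ΔL = +1 — ✓.
ΔJ = 0, ±1 (not J=0↔0): J: 0 → 1, ΔJ = +1 — ✓.

parity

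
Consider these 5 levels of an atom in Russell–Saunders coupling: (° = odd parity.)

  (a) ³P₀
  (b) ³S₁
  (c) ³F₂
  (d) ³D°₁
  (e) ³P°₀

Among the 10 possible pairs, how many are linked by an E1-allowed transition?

(a)–(b): forbidden (parity).
(a)–(c): forbidden (parity, ΔL, ΔJ).
(a)–(d): allowed.
(a)–(e): forbidden (ΔJ).
(b)–(c): forbidden (parity, ΔL).
(b)–(d): forbidden (ΔL).
(b)–(e): allowed.
(c)–(d): allowed.
(c)–(e): forbidden (ΔL, ΔJ).
(d)–(e): forbidden (parity).
Allowed pairs: 3 of 10.

3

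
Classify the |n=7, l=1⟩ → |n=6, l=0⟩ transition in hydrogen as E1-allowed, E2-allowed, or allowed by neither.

E1

Δl = 0 − 1 = -1; l_i + l_f = 1.
E1 (Δl = ±1): satisfied.
E2 (Δl = 0,±2, l_i+l_f ≥ 2): not satisfied.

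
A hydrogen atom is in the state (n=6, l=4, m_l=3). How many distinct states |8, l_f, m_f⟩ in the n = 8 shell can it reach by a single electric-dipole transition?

E1 requires Δl = ±1, so l_f ∈ {3, 5}; with 0 ≤ l_f ≤ n_f−1 = 7, the allowed l_f values are {3, 5}.
For l_f = 3: m_f ∈ {m_i−1, m_i, m_i+1} ∩ [−3, 3] = {2, 3} → 2 states.
For l_f = 5: m_f ∈ {m_i−1, m_i, m_i+1} ∩ [−5, 5] = {2, 3, 4} → 3 states.
Total: 5.

5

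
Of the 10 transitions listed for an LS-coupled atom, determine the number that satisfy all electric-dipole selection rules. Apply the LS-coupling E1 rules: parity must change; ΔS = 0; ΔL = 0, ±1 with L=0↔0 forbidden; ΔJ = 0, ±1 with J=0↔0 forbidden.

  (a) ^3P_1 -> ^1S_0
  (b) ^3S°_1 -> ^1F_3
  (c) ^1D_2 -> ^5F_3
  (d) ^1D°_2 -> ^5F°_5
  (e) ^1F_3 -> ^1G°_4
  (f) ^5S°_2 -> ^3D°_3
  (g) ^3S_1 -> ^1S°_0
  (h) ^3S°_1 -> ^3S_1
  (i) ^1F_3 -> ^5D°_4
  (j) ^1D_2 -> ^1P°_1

2

(a) forbidden (parity, ΔS fail)
(b) forbidden (ΔS, ΔL, ΔJ fail)
(c) forbidden (parity, ΔS fail)
(d) forbidden (parity, ΔS, ΔJ fail)
(e) allowed
(f) forbidden (parity, ΔS, ΔL fail)
(g) forbidden (ΔS, ΔL fail)
(h) forbidden (ΔL fails)
(i) forbidden (ΔS fails)
(j) allowed
Total allowed: 2 of 10.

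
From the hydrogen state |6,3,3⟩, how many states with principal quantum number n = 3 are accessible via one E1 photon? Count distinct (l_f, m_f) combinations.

1

E1 requires Δl = ±1, so l_f ∈ {2, 4}; with 0 ≤ l_f ≤ n_f−1 = 2, the allowed l_f values are {2}.
For l_f = 2: m_f ∈ {m_i−1, m_i, m_i+1} ∩ [−2, 2] = {2} → 1 state.
Total: 1.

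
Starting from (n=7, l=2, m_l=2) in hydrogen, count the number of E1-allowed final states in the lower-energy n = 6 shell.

E1 requires Δl = ±1, so l_f ∈ {1, 3}; with 0 ≤ l_f ≤ n_f−1 = 5, the allowed l_f values are {1, 3}.
For l_f = 1: m_f ∈ {m_i−1, m_i, m_i+1} ∩ [−1, 1] = {1} → 1 state.
For l_f = 3: m_f ∈ {m_i−1, m_i, m_i+1} ∩ [−3, 3] = {1, 2, 3} → 3 states.
Total: 4.

4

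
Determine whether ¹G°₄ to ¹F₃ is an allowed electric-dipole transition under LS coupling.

ΔL = 0, ±1 (not L=0↔0): L: 4 → 3, ΔL = -1 — ✓.
ΔS = 0: S: 0 → 0 — ✓.
Parity must change: odd → even — ✓.
ΔJ = 0, ±1 (not J=0↔0): J: 4 → 3, ΔJ = -1 — ✓.
All four E1 rules are satisfied.

allowed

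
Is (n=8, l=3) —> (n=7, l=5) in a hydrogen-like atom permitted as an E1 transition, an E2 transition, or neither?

E2

Δl = 5 − 3 = +2; l_i + l_f = 8.
E1 (Δl = ±1): not satisfied.
E2 (Δl = 0,±2, l_i+l_f ≥ 2): satisfied.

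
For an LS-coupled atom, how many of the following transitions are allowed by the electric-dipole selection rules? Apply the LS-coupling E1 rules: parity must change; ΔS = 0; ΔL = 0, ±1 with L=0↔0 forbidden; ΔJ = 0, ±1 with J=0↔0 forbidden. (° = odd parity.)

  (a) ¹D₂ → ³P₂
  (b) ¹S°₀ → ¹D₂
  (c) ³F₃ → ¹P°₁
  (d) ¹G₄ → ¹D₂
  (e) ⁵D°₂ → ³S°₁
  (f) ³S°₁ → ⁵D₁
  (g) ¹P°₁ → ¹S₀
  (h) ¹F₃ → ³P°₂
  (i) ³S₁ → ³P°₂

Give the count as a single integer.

2

(a) forbidden (parity, ΔS fail)
(b) forbidden (ΔL, ΔJ fail)
(c) forbidden (ΔS, ΔL, ΔJ fail)
(d) forbidden (parity, ΔL, ΔJ fail)
(e) forbidden (parity, ΔS, ΔL fail)
(f) forbidden (ΔS, ΔL fail)
(g) allowed
(h) forbidden (ΔS, ΔL fail)
(i) allowed
Total allowed: 2 of 9.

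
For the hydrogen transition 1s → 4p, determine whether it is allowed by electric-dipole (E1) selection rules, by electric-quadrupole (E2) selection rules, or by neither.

Δl = 1 − 0 = +1; l_i + l_f = 1.
E1 (Δl = ±1): satisfied.
E2 (Δl = 0,±2, l_i+l_f ≥ 2): not satisfied.

E1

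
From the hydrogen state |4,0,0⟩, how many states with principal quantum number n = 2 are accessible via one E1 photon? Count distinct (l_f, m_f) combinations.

E1 requires Δl = ±1, so l_f ∈ {-1, 1}; with 0 ≤ l_f ≤ n_f−1 = 1, the allowed l_f values are {1}.
For l_f = 1: m_f ∈ {m_i−1, m_i, m_i+1} ∩ [−1, 1] = {-1, 0, 1} → 3 states.
Total: 3.

3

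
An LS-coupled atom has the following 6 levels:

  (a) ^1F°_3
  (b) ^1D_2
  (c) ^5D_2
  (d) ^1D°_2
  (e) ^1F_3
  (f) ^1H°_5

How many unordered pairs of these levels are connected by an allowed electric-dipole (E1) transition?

(a)–(b): allowed.
(a)–(c): forbidden (ΔS).
(a)–(d): forbidden (parity).
(a)–(e): allowed.
(a)–(f): forbidden (parity, ΔL, ΔJ).
(b)–(c): forbidden (parity, ΔS).
(b)–(d): allowed.
(b)–(e): forbidden (parity).
(b)–(f): forbidden (ΔL, ΔJ).
(c)–(d): forbidden (ΔS).
(c)–(e): forbidden (parity, ΔS).
(c)–(f): forbidden (ΔS, ΔL, ΔJ).
(d)–(e): allowed.
(d)–(f): forbidden (parity, ΔL, ΔJ).
(e)–(f): forbidden (ΔL, ΔJ).
Allowed pairs: 4 of 15.

4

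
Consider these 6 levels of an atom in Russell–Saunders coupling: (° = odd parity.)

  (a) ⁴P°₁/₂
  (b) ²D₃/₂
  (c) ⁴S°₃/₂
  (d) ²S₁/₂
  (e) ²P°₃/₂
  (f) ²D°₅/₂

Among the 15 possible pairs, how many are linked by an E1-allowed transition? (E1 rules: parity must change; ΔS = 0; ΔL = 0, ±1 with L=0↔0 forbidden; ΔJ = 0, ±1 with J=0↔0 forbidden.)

3

(a)–(b): forbidden (ΔS).
(a)–(c): forbidden (parity).
(a)–(d): forbidden (ΔS).
(a)–(e): forbidden (parity, ΔS).
(a)–(f): forbidden (parity, ΔS, ΔJ).
(b)–(c): forbidden (ΔS, ΔL).
(b)–(d): forbidden (parity, ΔL).
(b)–(e): allowed.
(b)–(f): allowed.
(c)–(d): forbidden (ΔS, ΔL).
(c)–(e): forbidden (parity, ΔS).
(c)–(f): forbidden (parity, ΔS, ΔL).
(d)–(e): allowed.
(d)–(f): forbidden (ΔL, ΔJ).
(e)–(f): forbidden (parity).
Allowed pairs: 3 of 15.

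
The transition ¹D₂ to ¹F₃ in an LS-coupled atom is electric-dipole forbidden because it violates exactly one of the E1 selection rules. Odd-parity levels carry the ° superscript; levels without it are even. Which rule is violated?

ΔL = 0, ±1 (not L=0↔0): L: 2 → 3, ΔL = +1 — ✓.
ΔS = 0: S: 0 → 0 — ✓.
Parity must change: even → even — ✗.
ΔJ = 0, ±1 (not J=0↔0): J: 2 → 3, ΔJ = +1 — ✓.

parity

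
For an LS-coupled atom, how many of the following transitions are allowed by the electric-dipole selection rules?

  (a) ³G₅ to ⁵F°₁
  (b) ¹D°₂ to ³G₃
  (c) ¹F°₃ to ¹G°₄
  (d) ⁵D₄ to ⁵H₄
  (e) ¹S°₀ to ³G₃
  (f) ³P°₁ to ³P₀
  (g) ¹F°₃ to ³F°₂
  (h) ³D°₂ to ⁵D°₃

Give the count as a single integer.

1

(a) forbidden (ΔS, ΔJ fail)
(b) forbidden (ΔS, ΔL fail)
(c) forbidden (parity fails)
(d) forbidden (parity, ΔL fail)
(e) forbidden (ΔS, ΔL, ΔJ fail)
(f) allowed
(g) forbidden (parity, ΔS fail)
(h) forbidden (parity, ΔS fail)
Total allowed: 1 of 8.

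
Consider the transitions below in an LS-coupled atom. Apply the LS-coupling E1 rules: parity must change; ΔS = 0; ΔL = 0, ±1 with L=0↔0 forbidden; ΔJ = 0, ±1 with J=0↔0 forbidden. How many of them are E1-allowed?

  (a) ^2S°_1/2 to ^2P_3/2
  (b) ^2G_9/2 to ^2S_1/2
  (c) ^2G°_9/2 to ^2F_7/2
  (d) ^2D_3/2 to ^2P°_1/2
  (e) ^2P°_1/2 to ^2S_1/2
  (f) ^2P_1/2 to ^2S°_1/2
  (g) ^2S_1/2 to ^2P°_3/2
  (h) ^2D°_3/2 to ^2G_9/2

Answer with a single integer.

6

(a) allowed
(b) forbidden (parity, ΔL, ΔJ fail)
(c) allowed
(d) allowed
(e) allowed
(f) allowed
(g) allowed
(h) forbidden (ΔL, ΔJ fail)
Total allowed: 6 of 8.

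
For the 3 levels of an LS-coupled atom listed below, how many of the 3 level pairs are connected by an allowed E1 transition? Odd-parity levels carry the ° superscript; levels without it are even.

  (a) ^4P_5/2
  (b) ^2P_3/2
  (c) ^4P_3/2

(a)–(b): forbidden (parity, ΔS).
(a)–(c): forbidden (parity).
(b)–(c): forbidden (parity, ΔS).
Allowed pairs: 0 of 3.

0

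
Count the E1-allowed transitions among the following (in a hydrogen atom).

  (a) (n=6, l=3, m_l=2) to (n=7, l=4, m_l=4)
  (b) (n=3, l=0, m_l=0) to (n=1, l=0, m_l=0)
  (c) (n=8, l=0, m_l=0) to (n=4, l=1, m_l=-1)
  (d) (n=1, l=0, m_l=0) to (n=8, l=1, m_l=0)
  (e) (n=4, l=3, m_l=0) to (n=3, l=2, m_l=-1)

3

(a) forbidden — Δm_l = +2 (E1 requires Δm_l = 0, ±1)
(b) forbidden — Δl = +0 (E1 requires Δl = ±1)
(c) allowed
(d) allowed
(e) allowed
Total allowed: 3 of 5.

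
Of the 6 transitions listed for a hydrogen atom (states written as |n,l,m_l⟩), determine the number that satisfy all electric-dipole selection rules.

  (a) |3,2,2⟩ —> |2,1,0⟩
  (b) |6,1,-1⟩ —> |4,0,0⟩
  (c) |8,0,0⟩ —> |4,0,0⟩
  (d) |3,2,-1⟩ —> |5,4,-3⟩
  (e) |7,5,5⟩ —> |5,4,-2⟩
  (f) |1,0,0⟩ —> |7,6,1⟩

(a) forbidden — Δm_l = -2 (E1 requires Δm_l = 0, ±1)
(b) allowed
(c) forbidden — Δl = +0 (E1 requires Δl = ±1)
(d) forbidden — Δl = +2 (E1 requires Δl = ±1); Δm_l = -2 (E1 requires Δm_l = 0, ±1)
(e) forbidden — Δm_l = -7 (E1 requires Δm_l = 0, ±1)
(f) forbidden — Δl = +6 (E1 requires Δl = ±1)
Total allowed: 1 of 6.

1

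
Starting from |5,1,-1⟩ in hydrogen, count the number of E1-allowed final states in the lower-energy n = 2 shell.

E1 requires Δl = ±1, so l_f ∈ {0, 2}; with 0 ≤ l_f ≤ n_f−1 = 1, the allowed l_f values are {0}.
For l_f = 0: m_f ∈ {m_i−1, m_i, m_i+1} ∩ [−0, 0] = {0} → 1 state.
Total: 1.

1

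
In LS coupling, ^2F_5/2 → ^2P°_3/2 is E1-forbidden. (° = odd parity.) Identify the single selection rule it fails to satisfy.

the ΔL = 0, ±1 rule

Parity must change: even → odd — ✓.
ΔJ = 0, ±1 (not J=0↔0): J: 5/2 → 3/2, ΔJ = -1 — ✓.
ΔS = 0: S: 1/2 → 1/2 — ✓.
ΔL = 0, ±1 (not L=0↔0): L: 3 → 1, ΔL = -2 — ✗.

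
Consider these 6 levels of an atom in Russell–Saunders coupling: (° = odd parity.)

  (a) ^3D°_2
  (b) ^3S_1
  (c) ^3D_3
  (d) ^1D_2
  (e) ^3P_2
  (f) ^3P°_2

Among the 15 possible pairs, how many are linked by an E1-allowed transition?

5

(a)–(b): forbidden (ΔL).
(a)–(c): allowed.
(a)–(d): forbidden (ΔS).
(a)–(e): allowed.
(a)–(f): forbidden (parity).
(b)–(c): forbidden (parity, ΔL, ΔJ).
(b)–(d): forbidden (parity, ΔS, ΔL).
(b)–(e): forbidden (parity).
(b)–(f): allowed.
(c)–(d): forbidden (parity, ΔS).
(c)–(e): forbidden (parity).
(c)–(f): allowed.
(d)–(e): forbidden (parity, ΔS).
(d)–(f): forbidden (ΔS).
(e)–(f): allowed.
Allowed pairs: 5 of 15.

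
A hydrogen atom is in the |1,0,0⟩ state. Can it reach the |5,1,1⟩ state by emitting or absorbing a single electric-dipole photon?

allowed

Δl = 1 − 0 = +1; the E1 rule Δl = ±1 is satisfied.
Δm_l = 1 − (0) = +1. E1 requires Δm_l = 0, ±1: satisfied.
All E1 selection rules are satisfied.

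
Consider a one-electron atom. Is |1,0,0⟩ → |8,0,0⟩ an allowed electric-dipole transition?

l: 0 → 0 (Δl = +0). Δl = ±1 fails.
m_l: 0 → 0 (Δm_l = +0). |Δm_l| ≤ 1 ok.
The transition is electric-dipole forbidden.

forbidden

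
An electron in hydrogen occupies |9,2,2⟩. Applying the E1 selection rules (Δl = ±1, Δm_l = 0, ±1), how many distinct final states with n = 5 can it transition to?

4

E1 requires Δl = ±1, so l_f ∈ {1, 3}; with 0 ≤ l_f ≤ n_f−1 = 4, the allowed l_f values are {1, 3}.
For l_f = 1: m_f ∈ {m_i−1, m_i, m_i+1} ∩ [−1, 1] = {1} → 1 state.
For l_f = 3: m_f ∈ {m_i−1, m_i, m_i+1} ∩ [−3, 3] = {1, 2, 3} → 3 states.
Total: 4.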